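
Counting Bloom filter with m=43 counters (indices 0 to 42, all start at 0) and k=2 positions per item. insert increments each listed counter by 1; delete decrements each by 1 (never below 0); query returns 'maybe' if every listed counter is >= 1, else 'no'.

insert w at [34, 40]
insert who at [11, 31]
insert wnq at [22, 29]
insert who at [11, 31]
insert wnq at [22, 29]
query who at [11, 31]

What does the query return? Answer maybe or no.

Answer: maybe

Derivation:
Step 1: insert w at [34, 40] -> counters=[0,0,0,0,0,0,0,0,0,0,0,0,0,0,0,0,0,0,0,0,0,0,0,0,0,0,0,0,0,0,0,0,0,0,1,0,0,0,0,0,1,0,0]
Step 2: insert who at [11, 31] -> counters=[0,0,0,0,0,0,0,0,0,0,0,1,0,0,0,0,0,0,0,0,0,0,0,0,0,0,0,0,0,0,0,1,0,0,1,0,0,0,0,0,1,0,0]
Step 3: insert wnq at [22, 29] -> counters=[0,0,0,0,0,0,0,0,0,0,0,1,0,0,0,0,0,0,0,0,0,0,1,0,0,0,0,0,0,1,0,1,0,0,1,0,0,0,0,0,1,0,0]
Step 4: insert who at [11, 31] -> counters=[0,0,0,0,0,0,0,0,0,0,0,2,0,0,0,0,0,0,0,0,0,0,1,0,0,0,0,0,0,1,0,2,0,0,1,0,0,0,0,0,1,0,0]
Step 5: insert wnq at [22, 29] -> counters=[0,0,0,0,0,0,0,0,0,0,0,2,0,0,0,0,0,0,0,0,0,0,2,0,0,0,0,0,0,2,0,2,0,0,1,0,0,0,0,0,1,0,0]
Query who: check counters[11]=2 counters[31]=2 -> maybe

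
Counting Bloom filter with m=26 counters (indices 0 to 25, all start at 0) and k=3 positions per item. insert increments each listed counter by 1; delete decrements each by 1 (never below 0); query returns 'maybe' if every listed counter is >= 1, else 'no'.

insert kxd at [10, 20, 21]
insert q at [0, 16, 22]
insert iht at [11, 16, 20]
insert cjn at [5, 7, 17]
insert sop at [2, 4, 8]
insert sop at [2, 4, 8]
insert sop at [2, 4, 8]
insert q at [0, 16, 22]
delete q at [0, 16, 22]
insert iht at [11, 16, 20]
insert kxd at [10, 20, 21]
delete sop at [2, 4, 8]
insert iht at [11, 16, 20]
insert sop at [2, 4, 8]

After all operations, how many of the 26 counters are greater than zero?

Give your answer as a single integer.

Step 1: insert kxd at [10, 20, 21] -> counters=[0,0,0,0,0,0,0,0,0,0,1,0,0,0,0,0,0,0,0,0,1,1,0,0,0,0]
Step 2: insert q at [0, 16, 22] -> counters=[1,0,0,0,0,0,0,0,0,0,1,0,0,0,0,0,1,0,0,0,1,1,1,0,0,0]
Step 3: insert iht at [11, 16, 20] -> counters=[1,0,0,0,0,0,0,0,0,0,1,1,0,0,0,0,2,0,0,0,2,1,1,0,0,0]
Step 4: insert cjn at [5, 7, 17] -> counters=[1,0,0,0,0,1,0,1,0,0,1,1,0,0,0,0,2,1,0,0,2,1,1,0,0,0]
Step 5: insert sop at [2, 4, 8] -> counters=[1,0,1,0,1,1,0,1,1,0,1,1,0,0,0,0,2,1,0,0,2,1,1,0,0,0]
Step 6: insert sop at [2, 4, 8] -> counters=[1,0,2,0,2,1,0,1,2,0,1,1,0,0,0,0,2,1,0,0,2,1,1,0,0,0]
Step 7: insert sop at [2, 4, 8] -> counters=[1,0,3,0,3,1,0,1,3,0,1,1,0,0,0,0,2,1,0,0,2,1,1,0,0,0]
Step 8: insert q at [0, 16, 22] -> counters=[2,0,3,0,3,1,0,1,3,0,1,1,0,0,0,0,3,1,0,0,2,1,2,0,0,0]
Step 9: delete q at [0, 16, 22] -> counters=[1,0,3,0,3,1,0,1,3,0,1,1,0,0,0,0,2,1,0,0,2,1,1,0,0,0]
Step 10: insert iht at [11, 16, 20] -> counters=[1,0,3,0,3,1,0,1,3,0,1,2,0,0,0,0,3,1,0,0,3,1,1,0,0,0]
Step 11: insert kxd at [10, 20, 21] -> counters=[1,0,3,0,3,1,0,1,3,0,2,2,0,0,0,0,3,1,0,0,4,2,1,0,0,0]
Step 12: delete sop at [2, 4, 8] -> counters=[1,0,2,0,2,1,0,1,2,0,2,2,0,0,0,0,3,1,0,0,4,2,1,0,0,0]
Step 13: insert iht at [11, 16, 20] -> counters=[1,0,2,0,2,1,0,1,2,0,2,3,0,0,0,0,4,1,0,0,5,2,1,0,0,0]
Step 14: insert sop at [2, 4, 8] -> counters=[1,0,3,0,3,1,0,1,3,0,2,3,0,0,0,0,4,1,0,0,5,2,1,0,0,0]
Final counters=[1,0,3,0,3,1,0,1,3,0,2,3,0,0,0,0,4,1,0,0,5,2,1,0,0,0] -> 13 nonzero

Answer: 13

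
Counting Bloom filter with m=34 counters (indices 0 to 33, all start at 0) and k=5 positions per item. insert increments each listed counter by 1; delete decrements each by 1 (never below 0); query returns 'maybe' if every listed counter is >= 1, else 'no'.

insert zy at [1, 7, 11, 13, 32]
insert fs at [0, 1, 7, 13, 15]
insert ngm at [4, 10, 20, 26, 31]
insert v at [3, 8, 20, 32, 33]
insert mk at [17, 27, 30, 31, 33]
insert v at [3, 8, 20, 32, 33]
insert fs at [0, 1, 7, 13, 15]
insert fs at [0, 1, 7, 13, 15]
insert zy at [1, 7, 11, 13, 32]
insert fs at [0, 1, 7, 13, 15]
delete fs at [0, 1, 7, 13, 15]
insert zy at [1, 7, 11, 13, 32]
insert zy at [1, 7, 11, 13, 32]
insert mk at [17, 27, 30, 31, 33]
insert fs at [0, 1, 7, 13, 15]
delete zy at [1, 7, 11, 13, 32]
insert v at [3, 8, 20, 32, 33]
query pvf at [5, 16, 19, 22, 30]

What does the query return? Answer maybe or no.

Step 1: insert zy at [1, 7, 11, 13, 32] -> counters=[0,1,0,0,0,0,0,1,0,0,0,1,0,1,0,0,0,0,0,0,0,0,0,0,0,0,0,0,0,0,0,0,1,0]
Step 2: insert fs at [0, 1, 7, 13, 15] -> counters=[1,2,0,0,0,0,0,2,0,0,0,1,0,2,0,1,0,0,0,0,0,0,0,0,0,0,0,0,0,0,0,0,1,0]
Step 3: insert ngm at [4, 10, 20, 26, 31] -> counters=[1,2,0,0,1,0,0,2,0,0,1,1,0,2,0,1,0,0,0,0,1,0,0,0,0,0,1,0,0,0,0,1,1,0]
Step 4: insert v at [3, 8, 20, 32, 33] -> counters=[1,2,0,1,1,0,0,2,1,0,1,1,0,2,0,1,0,0,0,0,2,0,0,0,0,0,1,0,0,0,0,1,2,1]
Step 5: insert mk at [17, 27, 30, 31, 33] -> counters=[1,2,0,1,1,0,0,2,1,0,1,1,0,2,0,1,0,1,0,0,2,0,0,0,0,0,1,1,0,0,1,2,2,2]
Step 6: insert v at [3, 8, 20, 32, 33] -> counters=[1,2,0,2,1,0,0,2,2,0,1,1,0,2,0,1,0,1,0,0,3,0,0,0,0,0,1,1,0,0,1,2,3,3]
Step 7: insert fs at [0, 1, 7, 13, 15] -> counters=[2,3,0,2,1,0,0,3,2,0,1,1,0,3,0,2,0,1,0,0,3,0,0,0,0,0,1,1,0,0,1,2,3,3]
Step 8: insert fs at [0, 1, 7, 13, 15] -> counters=[3,4,0,2,1,0,0,4,2,0,1,1,0,4,0,3,0,1,0,0,3,0,0,0,0,0,1,1,0,0,1,2,3,3]
Step 9: insert zy at [1, 7, 11, 13, 32] -> counters=[3,5,0,2,1,0,0,5,2,0,1,2,0,5,0,3,0,1,0,0,3,0,0,0,0,0,1,1,0,0,1,2,4,3]
Step 10: insert fs at [0, 1, 7, 13, 15] -> counters=[4,6,0,2,1,0,0,6,2,0,1,2,0,6,0,4,0,1,0,0,3,0,0,0,0,0,1,1,0,0,1,2,4,3]
Step 11: delete fs at [0, 1, 7, 13, 15] -> counters=[3,5,0,2,1,0,0,5,2,0,1,2,0,5,0,3,0,1,0,0,3,0,0,0,0,0,1,1,0,0,1,2,4,3]
Step 12: insert zy at [1, 7, 11, 13, 32] -> counters=[3,6,0,2,1,0,0,6,2,0,1,3,0,6,0,3,0,1,0,0,3,0,0,0,0,0,1,1,0,0,1,2,5,3]
Step 13: insert zy at [1, 7, 11, 13, 32] -> counters=[3,7,0,2,1,0,0,7,2,0,1,4,0,7,0,3,0,1,0,0,3,0,0,0,0,0,1,1,0,0,1,2,6,3]
Step 14: insert mk at [17, 27, 30, 31, 33] -> counters=[3,7,0,2,1,0,0,7,2,0,1,4,0,7,0,3,0,2,0,0,3,0,0,0,0,0,1,2,0,0,2,3,6,4]
Step 15: insert fs at [0, 1, 7, 13, 15] -> counters=[4,8,0,2,1,0,0,8,2,0,1,4,0,8,0,4,0,2,0,0,3,0,0,0,0,0,1,2,0,0,2,3,6,4]
Step 16: delete zy at [1, 7, 11, 13, 32] -> counters=[4,7,0,2,1,0,0,7,2,0,1,3,0,7,0,4,0,2,0,0,3,0,0,0,0,0,1,2,0,0,2,3,5,4]
Step 17: insert v at [3, 8, 20, 32, 33] -> counters=[4,7,0,3,1,0,0,7,3,0,1,3,0,7,0,4,0,2,0,0,4,0,0,0,0,0,1,2,0,0,2,3,6,5]
Query pvf: check counters[5]=0 counters[16]=0 counters[19]=0 counters[22]=0 counters[30]=2 -> no

Answer: no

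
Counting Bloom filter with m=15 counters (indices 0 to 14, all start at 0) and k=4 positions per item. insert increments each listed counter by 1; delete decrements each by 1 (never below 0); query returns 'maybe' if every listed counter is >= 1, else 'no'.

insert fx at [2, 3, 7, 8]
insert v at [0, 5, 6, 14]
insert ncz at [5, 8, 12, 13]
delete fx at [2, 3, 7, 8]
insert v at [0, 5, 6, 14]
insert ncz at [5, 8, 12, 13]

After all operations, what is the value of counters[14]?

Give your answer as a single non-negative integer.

Step 1: insert fx at [2, 3, 7, 8] -> counters=[0,0,1,1,0,0,0,1,1,0,0,0,0,0,0]
Step 2: insert v at [0, 5, 6, 14] -> counters=[1,0,1,1,0,1,1,1,1,0,0,0,0,0,1]
Step 3: insert ncz at [5, 8, 12, 13] -> counters=[1,0,1,1,0,2,1,1,2,0,0,0,1,1,1]
Step 4: delete fx at [2, 3, 7, 8] -> counters=[1,0,0,0,0,2,1,0,1,0,0,0,1,1,1]
Step 5: insert v at [0, 5, 6, 14] -> counters=[2,0,0,0,0,3,2,0,1,0,0,0,1,1,2]
Step 6: insert ncz at [5, 8, 12, 13] -> counters=[2,0,0,0,0,4,2,0,2,0,0,0,2,2,2]
Final counters=[2,0,0,0,0,4,2,0,2,0,0,0,2,2,2] -> counters[14]=2

Answer: 2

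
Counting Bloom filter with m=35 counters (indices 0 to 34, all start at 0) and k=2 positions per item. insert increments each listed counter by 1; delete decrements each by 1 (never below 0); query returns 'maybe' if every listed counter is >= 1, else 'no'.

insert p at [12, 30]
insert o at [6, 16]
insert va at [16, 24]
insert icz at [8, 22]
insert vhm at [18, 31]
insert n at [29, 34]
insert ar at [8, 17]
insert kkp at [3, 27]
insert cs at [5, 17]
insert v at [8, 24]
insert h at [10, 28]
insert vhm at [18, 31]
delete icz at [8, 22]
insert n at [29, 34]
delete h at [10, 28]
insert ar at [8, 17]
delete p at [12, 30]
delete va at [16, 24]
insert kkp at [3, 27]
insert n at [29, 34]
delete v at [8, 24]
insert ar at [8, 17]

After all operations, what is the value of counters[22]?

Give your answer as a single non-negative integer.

Answer: 0

Derivation:
Step 1: insert p at [12, 30] -> counters=[0,0,0,0,0,0,0,0,0,0,0,0,1,0,0,0,0,0,0,0,0,0,0,0,0,0,0,0,0,0,1,0,0,0,0]
Step 2: insert o at [6, 16] -> counters=[0,0,0,0,0,0,1,0,0,0,0,0,1,0,0,0,1,0,0,0,0,0,0,0,0,0,0,0,0,0,1,0,0,0,0]
Step 3: insert va at [16, 24] -> counters=[0,0,0,0,0,0,1,0,0,0,0,0,1,0,0,0,2,0,0,0,0,0,0,0,1,0,0,0,0,0,1,0,0,0,0]
Step 4: insert icz at [8, 22] -> counters=[0,0,0,0,0,0,1,0,1,0,0,0,1,0,0,0,2,0,0,0,0,0,1,0,1,0,0,0,0,0,1,0,0,0,0]
Step 5: insert vhm at [18, 31] -> counters=[0,0,0,0,0,0,1,0,1,0,0,0,1,0,0,0,2,0,1,0,0,0,1,0,1,0,0,0,0,0,1,1,0,0,0]
Step 6: insert n at [29, 34] -> counters=[0,0,0,0,0,0,1,0,1,0,0,0,1,0,0,0,2,0,1,0,0,0,1,0,1,0,0,0,0,1,1,1,0,0,1]
Step 7: insert ar at [8, 17] -> counters=[0,0,0,0,0,0,1,0,2,0,0,0,1,0,0,0,2,1,1,0,0,0,1,0,1,0,0,0,0,1,1,1,0,0,1]
Step 8: insert kkp at [3, 27] -> counters=[0,0,0,1,0,0,1,0,2,0,0,0,1,0,0,0,2,1,1,0,0,0,1,0,1,0,0,1,0,1,1,1,0,0,1]
Step 9: insert cs at [5, 17] -> counters=[0,0,0,1,0,1,1,0,2,0,0,0,1,0,0,0,2,2,1,0,0,0,1,0,1,0,0,1,0,1,1,1,0,0,1]
Step 10: insert v at [8, 24] -> counters=[0,0,0,1,0,1,1,0,3,0,0,0,1,0,0,0,2,2,1,0,0,0,1,0,2,0,0,1,0,1,1,1,0,0,1]
Step 11: insert h at [10, 28] -> counters=[0,0,0,1,0,1,1,0,3,0,1,0,1,0,0,0,2,2,1,0,0,0,1,0,2,0,0,1,1,1,1,1,0,0,1]
Step 12: insert vhm at [18, 31] -> counters=[0,0,0,1,0,1,1,0,3,0,1,0,1,0,0,0,2,2,2,0,0,0,1,0,2,0,0,1,1,1,1,2,0,0,1]
Step 13: delete icz at [8, 22] -> counters=[0,0,0,1,0,1,1,0,2,0,1,0,1,0,0,0,2,2,2,0,0,0,0,0,2,0,0,1,1,1,1,2,0,0,1]
Step 14: insert n at [29, 34] -> counters=[0,0,0,1,0,1,1,0,2,0,1,0,1,0,0,0,2,2,2,0,0,0,0,0,2,0,0,1,1,2,1,2,0,0,2]
Step 15: delete h at [10, 28] -> counters=[0,0,0,1,0,1,1,0,2,0,0,0,1,0,0,0,2,2,2,0,0,0,0,0,2,0,0,1,0,2,1,2,0,0,2]
Step 16: insert ar at [8, 17] -> counters=[0,0,0,1,0,1,1,0,3,0,0,0,1,0,0,0,2,3,2,0,0,0,0,0,2,0,0,1,0,2,1,2,0,0,2]
Step 17: delete p at [12, 30] -> counters=[0,0,0,1,0,1,1,0,3,0,0,0,0,0,0,0,2,3,2,0,0,0,0,0,2,0,0,1,0,2,0,2,0,0,2]
Step 18: delete va at [16, 24] -> counters=[0,0,0,1,0,1,1,0,3,0,0,0,0,0,0,0,1,3,2,0,0,0,0,0,1,0,0,1,0,2,0,2,0,0,2]
Step 19: insert kkp at [3, 27] -> counters=[0,0,0,2,0,1,1,0,3,0,0,0,0,0,0,0,1,3,2,0,0,0,0,0,1,0,0,2,0,2,0,2,0,0,2]
Step 20: insert n at [29, 34] -> counters=[0,0,0,2,0,1,1,0,3,0,0,0,0,0,0,0,1,3,2,0,0,0,0,0,1,0,0,2,0,3,0,2,0,0,3]
Step 21: delete v at [8, 24] -> counters=[0,0,0,2,0,1,1,0,2,0,0,0,0,0,0,0,1,3,2,0,0,0,0,0,0,0,0,2,0,3,0,2,0,0,3]
Step 22: insert ar at [8, 17] -> counters=[0,0,0,2,0,1,1,0,3,0,0,0,0,0,0,0,1,4,2,0,0,0,0,0,0,0,0,2,0,3,0,2,0,0,3]
Final counters=[0,0,0,2,0,1,1,0,3,0,0,0,0,0,0,0,1,4,2,0,0,0,0,0,0,0,0,2,0,3,0,2,0,0,3] -> counters[22]=0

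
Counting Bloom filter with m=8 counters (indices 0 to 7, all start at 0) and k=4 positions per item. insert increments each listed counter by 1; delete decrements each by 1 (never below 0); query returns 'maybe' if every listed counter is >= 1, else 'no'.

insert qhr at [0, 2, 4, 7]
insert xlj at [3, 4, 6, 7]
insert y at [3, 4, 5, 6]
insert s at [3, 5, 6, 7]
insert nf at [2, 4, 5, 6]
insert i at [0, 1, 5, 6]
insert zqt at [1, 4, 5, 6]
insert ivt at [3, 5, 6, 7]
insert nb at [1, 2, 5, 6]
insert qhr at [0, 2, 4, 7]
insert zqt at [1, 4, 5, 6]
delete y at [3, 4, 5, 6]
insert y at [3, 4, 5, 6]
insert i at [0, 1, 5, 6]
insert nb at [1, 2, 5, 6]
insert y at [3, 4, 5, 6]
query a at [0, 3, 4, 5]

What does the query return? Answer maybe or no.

Step 1: insert qhr at [0, 2, 4, 7] -> counters=[1,0,1,0,1,0,0,1]
Step 2: insert xlj at [3, 4, 6, 7] -> counters=[1,0,1,1,2,0,1,2]
Step 3: insert y at [3, 4, 5, 6] -> counters=[1,0,1,2,3,1,2,2]
Step 4: insert s at [3, 5, 6, 7] -> counters=[1,0,1,3,3,2,3,3]
Step 5: insert nf at [2, 4, 5, 6] -> counters=[1,0,2,3,4,3,4,3]
Step 6: insert i at [0, 1, 5, 6] -> counters=[2,1,2,3,4,4,5,3]
Step 7: insert zqt at [1, 4, 5, 6] -> counters=[2,2,2,3,5,5,6,3]
Step 8: insert ivt at [3, 5, 6, 7] -> counters=[2,2,2,4,5,6,7,4]
Step 9: insert nb at [1, 2, 5, 6] -> counters=[2,3,3,4,5,7,8,4]
Step 10: insert qhr at [0, 2, 4, 7] -> counters=[3,3,4,4,6,7,8,5]
Step 11: insert zqt at [1, 4, 5, 6] -> counters=[3,4,4,4,7,8,9,5]
Step 12: delete y at [3, 4, 5, 6] -> counters=[3,4,4,3,6,7,8,5]
Step 13: insert y at [3, 4, 5, 6] -> counters=[3,4,4,4,7,8,9,5]
Step 14: insert i at [0, 1, 5, 6] -> counters=[4,5,4,4,7,9,10,5]
Step 15: insert nb at [1, 2, 5, 6] -> counters=[4,6,5,4,7,10,11,5]
Step 16: insert y at [3, 4, 5, 6] -> counters=[4,6,5,5,8,11,12,5]
Query a: check counters[0]=4 counters[3]=5 counters[4]=8 counters[5]=11 -> maybe

Answer: maybe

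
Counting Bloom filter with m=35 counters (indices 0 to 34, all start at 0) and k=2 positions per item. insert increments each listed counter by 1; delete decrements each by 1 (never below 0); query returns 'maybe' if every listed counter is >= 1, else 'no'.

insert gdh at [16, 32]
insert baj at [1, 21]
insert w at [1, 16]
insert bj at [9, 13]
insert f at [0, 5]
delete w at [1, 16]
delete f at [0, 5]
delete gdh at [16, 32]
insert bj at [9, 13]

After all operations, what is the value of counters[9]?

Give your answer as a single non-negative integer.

Answer: 2

Derivation:
Step 1: insert gdh at [16, 32] -> counters=[0,0,0,0,0,0,0,0,0,0,0,0,0,0,0,0,1,0,0,0,0,0,0,0,0,0,0,0,0,0,0,0,1,0,0]
Step 2: insert baj at [1, 21] -> counters=[0,1,0,0,0,0,0,0,0,0,0,0,0,0,0,0,1,0,0,0,0,1,0,0,0,0,0,0,0,0,0,0,1,0,0]
Step 3: insert w at [1, 16] -> counters=[0,2,0,0,0,0,0,0,0,0,0,0,0,0,0,0,2,0,0,0,0,1,0,0,0,0,0,0,0,0,0,0,1,0,0]
Step 4: insert bj at [9, 13] -> counters=[0,2,0,0,0,0,0,0,0,1,0,0,0,1,0,0,2,0,0,0,0,1,0,0,0,0,0,0,0,0,0,0,1,0,0]
Step 5: insert f at [0, 5] -> counters=[1,2,0,0,0,1,0,0,0,1,0,0,0,1,0,0,2,0,0,0,0,1,0,0,0,0,0,0,0,0,0,0,1,0,0]
Step 6: delete w at [1, 16] -> counters=[1,1,0,0,0,1,0,0,0,1,0,0,0,1,0,0,1,0,0,0,0,1,0,0,0,0,0,0,0,0,0,0,1,0,0]
Step 7: delete f at [0, 5] -> counters=[0,1,0,0,0,0,0,0,0,1,0,0,0,1,0,0,1,0,0,0,0,1,0,0,0,0,0,0,0,0,0,0,1,0,0]
Step 8: delete gdh at [16, 32] -> counters=[0,1,0,0,0,0,0,0,0,1,0,0,0,1,0,0,0,0,0,0,0,1,0,0,0,0,0,0,0,0,0,0,0,0,0]
Step 9: insert bj at [9, 13] -> counters=[0,1,0,0,0,0,0,0,0,2,0,0,0,2,0,0,0,0,0,0,0,1,0,0,0,0,0,0,0,0,0,0,0,0,0]
Final counters=[0,1,0,0,0,0,0,0,0,2,0,0,0,2,0,0,0,0,0,0,0,1,0,0,0,0,0,0,0,0,0,0,0,0,0] -> counters[9]=2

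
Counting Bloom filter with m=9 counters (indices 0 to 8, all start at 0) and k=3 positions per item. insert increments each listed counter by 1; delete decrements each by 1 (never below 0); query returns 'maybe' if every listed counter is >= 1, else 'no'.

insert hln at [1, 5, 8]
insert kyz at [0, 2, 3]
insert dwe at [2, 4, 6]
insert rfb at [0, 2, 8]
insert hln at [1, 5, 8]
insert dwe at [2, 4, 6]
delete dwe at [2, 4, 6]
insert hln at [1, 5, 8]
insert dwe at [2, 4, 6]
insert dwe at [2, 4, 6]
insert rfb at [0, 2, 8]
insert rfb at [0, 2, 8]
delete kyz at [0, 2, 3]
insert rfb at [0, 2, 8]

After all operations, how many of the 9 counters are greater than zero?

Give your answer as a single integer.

Step 1: insert hln at [1, 5, 8] -> counters=[0,1,0,0,0,1,0,0,1]
Step 2: insert kyz at [0, 2, 3] -> counters=[1,1,1,1,0,1,0,0,1]
Step 3: insert dwe at [2, 4, 6] -> counters=[1,1,2,1,1,1,1,0,1]
Step 4: insert rfb at [0, 2, 8] -> counters=[2,1,3,1,1,1,1,0,2]
Step 5: insert hln at [1, 5, 8] -> counters=[2,2,3,1,1,2,1,0,3]
Step 6: insert dwe at [2, 4, 6] -> counters=[2,2,4,1,2,2,2,0,3]
Step 7: delete dwe at [2, 4, 6] -> counters=[2,2,3,1,1,2,1,0,3]
Step 8: insert hln at [1, 5, 8] -> counters=[2,3,3,1,1,3,1,0,4]
Step 9: insert dwe at [2, 4, 6] -> counters=[2,3,4,1,2,3,2,0,4]
Step 10: insert dwe at [2, 4, 6] -> counters=[2,3,5,1,3,3,3,0,4]
Step 11: insert rfb at [0, 2, 8] -> counters=[3,3,6,1,3,3,3,0,5]
Step 12: insert rfb at [0, 2, 8] -> counters=[4,3,7,1,3,3,3,0,6]
Step 13: delete kyz at [0, 2, 3] -> counters=[3,3,6,0,3,3,3,0,6]
Step 14: insert rfb at [0, 2, 8] -> counters=[4,3,7,0,3,3,3,0,7]
Final counters=[4,3,7,0,3,3,3,0,7] -> 7 nonzero

Answer: 7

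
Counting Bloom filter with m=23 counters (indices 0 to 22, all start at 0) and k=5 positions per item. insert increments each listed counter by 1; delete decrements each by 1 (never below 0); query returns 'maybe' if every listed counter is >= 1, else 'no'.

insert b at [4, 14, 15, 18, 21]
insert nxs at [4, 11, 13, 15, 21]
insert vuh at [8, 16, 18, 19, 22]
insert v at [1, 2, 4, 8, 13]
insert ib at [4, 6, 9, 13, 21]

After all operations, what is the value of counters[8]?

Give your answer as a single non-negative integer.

Step 1: insert b at [4, 14, 15, 18, 21] -> counters=[0,0,0,0,1,0,0,0,0,0,0,0,0,0,1,1,0,0,1,0,0,1,0]
Step 2: insert nxs at [4, 11, 13, 15, 21] -> counters=[0,0,0,0,2,0,0,0,0,0,0,1,0,1,1,2,0,0,1,0,0,2,0]
Step 3: insert vuh at [8, 16, 18, 19, 22] -> counters=[0,0,0,0,2,0,0,0,1,0,0,1,0,1,1,2,1,0,2,1,0,2,1]
Step 4: insert v at [1, 2, 4, 8, 13] -> counters=[0,1,1,0,3,0,0,0,2,0,0,1,0,2,1,2,1,0,2,1,0,2,1]
Step 5: insert ib at [4, 6, 9, 13, 21] -> counters=[0,1,1,0,4,0,1,0,2,1,0,1,0,3,1,2,1,0,2,1,0,3,1]
Final counters=[0,1,1,0,4,0,1,0,2,1,0,1,0,3,1,2,1,0,2,1,0,3,1] -> counters[8]=2

Answer: 2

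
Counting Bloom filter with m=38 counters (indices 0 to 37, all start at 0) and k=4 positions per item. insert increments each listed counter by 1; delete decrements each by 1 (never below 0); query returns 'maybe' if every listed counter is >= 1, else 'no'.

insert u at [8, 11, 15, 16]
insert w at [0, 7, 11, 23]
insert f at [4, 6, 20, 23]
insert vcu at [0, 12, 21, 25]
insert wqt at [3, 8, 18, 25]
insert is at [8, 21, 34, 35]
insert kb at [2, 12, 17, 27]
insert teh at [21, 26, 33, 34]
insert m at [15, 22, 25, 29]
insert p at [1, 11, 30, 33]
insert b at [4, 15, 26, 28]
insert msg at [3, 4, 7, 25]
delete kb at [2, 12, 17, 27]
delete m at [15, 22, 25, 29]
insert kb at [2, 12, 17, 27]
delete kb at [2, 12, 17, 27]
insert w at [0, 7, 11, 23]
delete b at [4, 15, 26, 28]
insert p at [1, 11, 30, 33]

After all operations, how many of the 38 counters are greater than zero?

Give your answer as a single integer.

Step 1: insert u at [8, 11, 15, 16] -> counters=[0,0,0,0,0,0,0,0,1,0,0,1,0,0,0,1,1,0,0,0,0,0,0,0,0,0,0,0,0,0,0,0,0,0,0,0,0,0]
Step 2: insert w at [0, 7, 11, 23] -> counters=[1,0,0,0,0,0,0,1,1,0,0,2,0,0,0,1,1,0,0,0,0,0,0,1,0,0,0,0,0,0,0,0,0,0,0,0,0,0]
Step 3: insert f at [4, 6, 20, 23] -> counters=[1,0,0,0,1,0,1,1,1,0,0,2,0,0,0,1,1,0,0,0,1,0,0,2,0,0,0,0,0,0,0,0,0,0,0,0,0,0]
Step 4: insert vcu at [0, 12, 21, 25] -> counters=[2,0,0,0,1,0,1,1,1,0,0,2,1,0,0,1,1,0,0,0,1,1,0,2,0,1,0,0,0,0,0,0,0,0,0,0,0,0]
Step 5: insert wqt at [3, 8, 18, 25] -> counters=[2,0,0,1,1,0,1,1,2,0,0,2,1,0,0,1,1,0,1,0,1,1,0,2,0,2,0,0,0,0,0,0,0,0,0,0,0,0]
Step 6: insert is at [8, 21, 34, 35] -> counters=[2,0,0,1,1,0,1,1,3,0,0,2,1,0,0,1,1,0,1,0,1,2,0,2,0,2,0,0,0,0,0,0,0,0,1,1,0,0]
Step 7: insert kb at [2, 12, 17, 27] -> counters=[2,0,1,1,1,0,1,1,3,0,0,2,2,0,0,1,1,1,1,0,1,2,0,2,0,2,0,1,0,0,0,0,0,0,1,1,0,0]
Step 8: insert teh at [21, 26, 33, 34] -> counters=[2,0,1,1,1,0,1,1,3,0,0,2,2,0,0,1,1,1,1,0,1,3,0,2,0,2,1,1,0,0,0,0,0,1,2,1,0,0]
Step 9: insert m at [15, 22, 25, 29] -> counters=[2,0,1,1,1,0,1,1,3,0,0,2,2,0,0,2,1,1,1,0,1,3,1,2,0,3,1,1,0,1,0,0,0,1,2,1,0,0]
Step 10: insert p at [1, 11, 30, 33] -> counters=[2,1,1,1,1,0,1,1,3,0,0,3,2,0,0,2,1,1,1,0,1,3,1,2,0,3,1,1,0,1,1,0,0,2,2,1,0,0]
Step 11: insert b at [4, 15, 26, 28] -> counters=[2,1,1,1,2,0,1,1,3,0,0,3,2,0,0,3,1,1,1,0,1,3,1,2,0,3,2,1,1,1,1,0,0,2,2,1,0,0]
Step 12: insert msg at [3, 4, 7, 25] -> counters=[2,1,1,2,3,0,1,2,3,0,0,3,2,0,0,3,1,1,1,0,1,3,1,2,0,4,2,1,1,1,1,0,0,2,2,1,0,0]
Step 13: delete kb at [2, 12, 17, 27] -> counters=[2,1,0,2,3,0,1,2,3,0,0,3,1,0,0,3,1,0,1,0,1,3,1,2,0,4,2,0,1,1,1,0,0,2,2,1,0,0]
Step 14: delete m at [15, 22, 25, 29] -> counters=[2,1,0,2,3,0,1,2,3,0,0,3,1,0,0,2,1,0,1,0,1,3,0,2,0,3,2,0,1,0,1,0,0,2,2,1,0,0]
Step 15: insert kb at [2, 12, 17, 27] -> counters=[2,1,1,2,3,0,1,2,3,0,0,3,2,0,0,2,1,1,1,0,1,3,0,2,0,3,2,1,1,0,1,0,0,2,2,1,0,0]
Step 16: delete kb at [2, 12, 17, 27] -> counters=[2,1,0,2,3,0,1,2,3,0,0,3,1,0,0,2,1,0,1,0,1,3,0,2,0,3,2,0,1,0,1,0,0,2,2,1,0,0]
Step 17: insert w at [0, 7, 11, 23] -> counters=[3,1,0,2,3,0,1,3,3,0,0,4,1,0,0,2,1,0,1,0,1,3,0,3,0,3,2,0,1,0,1,0,0,2,2,1,0,0]
Step 18: delete b at [4, 15, 26, 28] -> counters=[3,1,0,2,2,0,1,3,3,0,0,4,1,0,0,1,1,0,1,0,1,3,0,3,0,3,1,0,0,0,1,0,0,2,2,1,0,0]
Step 19: insert p at [1, 11, 30, 33] -> counters=[3,2,0,2,2,0,1,3,3,0,0,5,1,0,0,1,1,0,1,0,1,3,0,3,0,3,1,0,0,0,2,0,0,3,2,1,0,0]
Final counters=[3,2,0,2,2,0,1,3,3,0,0,5,1,0,0,1,1,0,1,0,1,3,0,3,0,3,1,0,0,0,2,0,0,3,2,1,0,0] -> 21 nonzero

Answer: 21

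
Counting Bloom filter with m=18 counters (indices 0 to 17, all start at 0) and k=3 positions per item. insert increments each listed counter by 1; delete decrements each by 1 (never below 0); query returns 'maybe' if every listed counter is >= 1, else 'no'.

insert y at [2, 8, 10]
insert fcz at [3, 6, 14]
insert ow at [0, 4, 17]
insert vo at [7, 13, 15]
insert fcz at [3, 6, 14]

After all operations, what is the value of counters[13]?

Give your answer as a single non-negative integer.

Step 1: insert y at [2, 8, 10] -> counters=[0,0,1,0,0,0,0,0,1,0,1,0,0,0,0,0,0,0]
Step 2: insert fcz at [3, 6, 14] -> counters=[0,0,1,1,0,0,1,0,1,0,1,0,0,0,1,0,0,0]
Step 3: insert ow at [0, 4, 17] -> counters=[1,0,1,1,1,0,1,0,1,0,1,0,0,0,1,0,0,1]
Step 4: insert vo at [7, 13, 15] -> counters=[1,0,1,1,1,0,1,1,1,0,1,0,0,1,1,1,0,1]
Step 5: insert fcz at [3, 6, 14] -> counters=[1,0,1,2,1,0,2,1,1,0,1,0,0,1,2,1,0,1]
Final counters=[1,0,1,2,1,0,2,1,1,0,1,0,0,1,2,1,0,1] -> counters[13]=1

Answer: 1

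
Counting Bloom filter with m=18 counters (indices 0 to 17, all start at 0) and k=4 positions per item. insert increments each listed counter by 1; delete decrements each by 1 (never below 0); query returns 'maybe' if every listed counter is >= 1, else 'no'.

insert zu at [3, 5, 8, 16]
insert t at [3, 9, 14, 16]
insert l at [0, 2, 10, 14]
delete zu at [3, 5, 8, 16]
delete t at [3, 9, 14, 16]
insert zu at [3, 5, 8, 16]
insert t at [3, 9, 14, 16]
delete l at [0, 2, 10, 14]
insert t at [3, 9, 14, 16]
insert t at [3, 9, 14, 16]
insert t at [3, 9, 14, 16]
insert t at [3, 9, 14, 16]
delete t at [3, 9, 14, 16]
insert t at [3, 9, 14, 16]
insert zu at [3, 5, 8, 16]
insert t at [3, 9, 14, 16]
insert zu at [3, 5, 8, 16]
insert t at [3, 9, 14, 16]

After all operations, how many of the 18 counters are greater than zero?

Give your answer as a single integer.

Answer: 6

Derivation:
Step 1: insert zu at [3, 5, 8, 16] -> counters=[0,0,0,1,0,1,0,0,1,0,0,0,0,0,0,0,1,0]
Step 2: insert t at [3, 9, 14, 16] -> counters=[0,0,0,2,0,1,0,0,1,1,0,0,0,0,1,0,2,0]
Step 3: insert l at [0, 2, 10, 14] -> counters=[1,0,1,2,0,1,0,0,1,1,1,0,0,0,2,0,2,0]
Step 4: delete zu at [3, 5, 8, 16] -> counters=[1,0,1,1,0,0,0,0,0,1,1,0,0,0,2,0,1,0]
Step 5: delete t at [3, 9, 14, 16] -> counters=[1,0,1,0,0,0,0,0,0,0,1,0,0,0,1,0,0,0]
Step 6: insert zu at [3, 5, 8, 16] -> counters=[1,0,1,1,0,1,0,0,1,0,1,0,0,0,1,0,1,0]
Step 7: insert t at [3, 9, 14, 16] -> counters=[1,0,1,2,0,1,0,0,1,1,1,0,0,0,2,0,2,0]
Step 8: delete l at [0, 2, 10, 14] -> counters=[0,0,0,2,0,1,0,0,1,1,0,0,0,0,1,0,2,0]
Step 9: insert t at [3, 9, 14, 16] -> counters=[0,0,0,3,0,1,0,0,1,2,0,0,0,0,2,0,3,0]
Step 10: insert t at [3, 9, 14, 16] -> counters=[0,0,0,4,0,1,0,0,1,3,0,0,0,0,3,0,4,0]
Step 11: insert t at [3, 9, 14, 16] -> counters=[0,0,0,5,0,1,0,0,1,4,0,0,0,0,4,0,5,0]
Step 12: insert t at [3, 9, 14, 16] -> counters=[0,0,0,6,0,1,0,0,1,5,0,0,0,0,5,0,6,0]
Step 13: delete t at [3, 9, 14, 16] -> counters=[0,0,0,5,0,1,0,0,1,4,0,0,0,0,4,0,5,0]
Step 14: insert t at [3, 9, 14, 16] -> counters=[0,0,0,6,0,1,0,0,1,5,0,0,0,0,5,0,6,0]
Step 15: insert zu at [3, 5, 8, 16] -> counters=[0,0,0,7,0,2,0,0,2,5,0,0,0,0,5,0,7,0]
Step 16: insert t at [3, 9, 14, 16] -> counters=[0,0,0,8,0,2,0,0,2,6,0,0,0,0,6,0,8,0]
Step 17: insert zu at [3, 5, 8, 16] -> counters=[0,0,0,9,0,3,0,0,3,6,0,0,0,0,6,0,9,0]
Step 18: insert t at [3, 9, 14, 16] -> counters=[0,0,0,10,0,3,0,0,3,7,0,0,0,0,7,0,10,0]
Final counters=[0,0,0,10,0,3,0,0,3,7,0,0,0,0,7,0,10,0] -> 6 nonzero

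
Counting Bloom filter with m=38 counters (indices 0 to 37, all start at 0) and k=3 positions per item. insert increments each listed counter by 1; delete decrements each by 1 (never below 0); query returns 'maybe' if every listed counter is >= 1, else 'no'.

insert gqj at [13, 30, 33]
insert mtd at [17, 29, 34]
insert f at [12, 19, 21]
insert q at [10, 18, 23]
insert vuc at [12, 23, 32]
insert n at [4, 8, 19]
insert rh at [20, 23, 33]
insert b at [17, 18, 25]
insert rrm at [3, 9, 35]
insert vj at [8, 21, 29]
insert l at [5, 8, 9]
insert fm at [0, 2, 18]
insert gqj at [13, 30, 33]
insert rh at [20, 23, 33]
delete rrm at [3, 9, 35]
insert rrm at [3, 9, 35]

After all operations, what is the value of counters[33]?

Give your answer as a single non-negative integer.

Step 1: insert gqj at [13, 30, 33] -> counters=[0,0,0,0,0,0,0,0,0,0,0,0,0,1,0,0,0,0,0,0,0,0,0,0,0,0,0,0,0,0,1,0,0,1,0,0,0,0]
Step 2: insert mtd at [17, 29, 34] -> counters=[0,0,0,0,0,0,0,0,0,0,0,0,0,1,0,0,0,1,0,0,0,0,0,0,0,0,0,0,0,1,1,0,0,1,1,0,0,0]
Step 3: insert f at [12, 19, 21] -> counters=[0,0,0,0,0,0,0,0,0,0,0,0,1,1,0,0,0,1,0,1,0,1,0,0,0,0,0,0,0,1,1,0,0,1,1,0,0,0]
Step 4: insert q at [10, 18, 23] -> counters=[0,0,0,0,0,0,0,0,0,0,1,0,1,1,0,0,0,1,1,1,0,1,0,1,0,0,0,0,0,1,1,0,0,1,1,0,0,0]
Step 5: insert vuc at [12, 23, 32] -> counters=[0,0,0,0,0,0,0,0,0,0,1,0,2,1,0,0,0,1,1,1,0,1,0,2,0,0,0,0,0,1,1,0,1,1,1,0,0,0]
Step 6: insert n at [4, 8, 19] -> counters=[0,0,0,0,1,0,0,0,1,0,1,0,2,1,0,0,0,1,1,2,0,1,0,2,0,0,0,0,0,1,1,0,1,1,1,0,0,0]
Step 7: insert rh at [20, 23, 33] -> counters=[0,0,0,0,1,0,0,0,1,0,1,0,2,1,0,0,0,1,1,2,1,1,0,3,0,0,0,0,0,1,1,0,1,2,1,0,0,0]
Step 8: insert b at [17, 18, 25] -> counters=[0,0,0,0,1,0,0,0,1,0,1,0,2,1,0,0,0,2,2,2,1,1,0,3,0,1,0,0,0,1,1,0,1,2,1,0,0,0]
Step 9: insert rrm at [3, 9, 35] -> counters=[0,0,0,1,1,0,0,0,1,1,1,0,2,1,0,0,0,2,2,2,1,1,0,3,0,1,0,0,0,1,1,0,1,2,1,1,0,0]
Step 10: insert vj at [8, 21, 29] -> counters=[0,0,0,1,1,0,0,0,2,1,1,0,2,1,0,0,0,2,2,2,1,2,0,3,0,1,0,0,0,2,1,0,1,2,1,1,0,0]
Step 11: insert l at [5, 8, 9] -> counters=[0,0,0,1,1,1,0,0,3,2,1,0,2,1,0,0,0,2,2,2,1,2,0,3,0,1,0,0,0,2,1,0,1,2,1,1,0,0]
Step 12: insert fm at [0, 2, 18] -> counters=[1,0,1,1,1,1,0,0,3,2,1,0,2,1,0,0,0,2,3,2,1,2,0,3,0,1,0,0,0,2,1,0,1,2,1,1,0,0]
Step 13: insert gqj at [13, 30, 33] -> counters=[1,0,1,1,1,1,0,0,3,2,1,0,2,2,0,0,0,2,3,2,1,2,0,3,0,1,0,0,0,2,2,0,1,3,1,1,0,0]
Step 14: insert rh at [20, 23, 33] -> counters=[1,0,1,1,1,1,0,0,3,2,1,0,2,2,0,0,0,2,3,2,2,2,0,4,0,1,0,0,0,2,2,0,1,4,1,1,0,0]
Step 15: delete rrm at [3, 9, 35] -> counters=[1,0,1,0,1,1,0,0,3,1,1,0,2,2,0,0,0,2,3,2,2,2,0,4,0,1,0,0,0,2,2,0,1,4,1,0,0,0]
Step 16: insert rrm at [3, 9, 35] -> counters=[1,0,1,1,1,1,0,0,3,2,1,0,2,2,0,0,0,2,3,2,2,2,0,4,0,1,0,0,0,2,2,0,1,4,1,1,0,0]
Final counters=[1,0,1,1,1,1,0,0,3,2,1,0,2,2,0,0,0,2,3,2,2,2,0,4,0,1,0,0,0,2,2,0,1,4,1,1,0,0] -> counters[33]=4

Answer: 4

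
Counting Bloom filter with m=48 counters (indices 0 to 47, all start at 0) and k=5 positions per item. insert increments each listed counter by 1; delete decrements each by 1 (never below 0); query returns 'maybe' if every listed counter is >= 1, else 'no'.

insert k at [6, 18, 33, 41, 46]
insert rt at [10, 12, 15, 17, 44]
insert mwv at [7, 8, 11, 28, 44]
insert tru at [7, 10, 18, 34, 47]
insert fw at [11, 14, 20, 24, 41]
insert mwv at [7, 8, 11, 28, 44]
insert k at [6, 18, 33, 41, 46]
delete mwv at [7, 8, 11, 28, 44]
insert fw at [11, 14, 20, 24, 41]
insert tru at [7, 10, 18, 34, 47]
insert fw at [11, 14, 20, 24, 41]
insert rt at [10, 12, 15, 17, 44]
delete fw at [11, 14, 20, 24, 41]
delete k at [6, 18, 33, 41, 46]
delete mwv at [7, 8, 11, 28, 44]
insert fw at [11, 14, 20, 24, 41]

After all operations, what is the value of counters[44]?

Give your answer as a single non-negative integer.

Step 1: insert k at [6, 18, 33, 41, 46] -> counters=[0,0,0,0,0,0,1,0,0,0,0,0,0,0,0,0,0,0,1,0,0,0,0,0,0,0,0,0,0,0,0,0,0,1,0,0,0,0,0,0,0,1,0,0,0,0,1,0]
Step 2: insert rt at [10, 12, 15, 17, 44] -> counters=[0,0,0,0,0,0,1,0,0,0,1,0,1,0,0,1,0,1,1,0,0,0,0,0,0,0,0,0,0,0,0,0,0,1,0,0,0,0,0,0,0,1,0,0,1,0,1,0]
Step 3: insert mwv at [7, 8, 11, 28, 44] -> counters=[0,0,0,0,0,0,1,1,1,0,1,1,1,0,0,1,0,1,1,0,0,0,0,0,0,0,0,0,1,0,0,0,0,1,0,0,0,0,0,0,0,1,0,0,2,0,1,0]
Step 4: insert tru at [7, 10, 18, 34, 47] -> counters=[0,0,0,0,0,0,1,2,1,0,2,1,1,0,0,1,0,1,2,0,0,0,0,0,0,0,0,0,1,0,0,0,0,1,1,0,0,0,0,0,0,1,0,0,2,0,1,1]
Step 5: insert fw at [11, 14, 20, 24, 41] -> counters=[0,0,0,0,0,0,1,2,1,0,2,2,1,0,1,1,0,1,2,0,1,0,0,0,1,0,0,0,1,0,0,0,0,1,1,0,0,0,0,0,0,2,0,0,2,0,1,1]
Step 6: insert mwv at [7, 8, 11, 28, 44] -> counters=[0,0,0,0,0,0,1,3,2,0,2,3,1,0,1,1,0,1,2,0,1,0,0,0,1,0,0,0,2,0,0,0,0,1,1,0,0,0,0,0,0,2,0,0,3,0,1,1]
Step 7: insert k at [6, 18, 33, 41, 46] -> counters=[0,0,0,0,0,0,2,3,2,0,2,3,1,0,1,1,0,1,3,0,1,0,0,0,1,0,0,0,2,0,0,0,0,2,1,0,0,0,0,0,0,3,0,0,3,0,2,1]
Step 8: delete mwv at [7, 8, 11, 28, 44] -> counters=[0,0,0,0,0,0,2,2,1,0,2,2,1,0,1,1,0,1,3,0,1,0,0,0,1,0,0,0,1,0,0,0,0,2,1,0,0,0,0,0,0,3,0,0,2,0,2,1]
Step 9: insert fw at [11, 14, 20, 24, 41] -> counters=[0,0,0,0,0,0,2,2,1,0,2,3,1,0,2,1,0,1,3,0,2,0,0,0,2,0,0,0,1,0,0,0,0,2,1,0,0,0,0,0,0,4,0,0,2,0,2,1]
Step 10: insert tru at [7, 10, 18, 34, 47] -> counters=[0,0,0,0,0,0,2,3,1,0,3,3,1,0,2,1,0,1,4,0,2,0,0,0,2,0,0,0,1,0,0,0,0,2,2,0,0,0,0,0,0,4,0,0,2,0,2,2]
Step 11: insert fw at [11, 14, 20, 24, 41] -> counters=[0,0,0,0,0,0,2,3,1,0,3,4,1,0,3,1,0,1,4,0,3,0,0,0,3,0,0,0,1,0,0,0,0,2,2,0,0,0,0,0,0,5,0,0,2,0,2,2]
Step 12: insert rt at [10, 12, 15, 17, 44] -> counters=[0,0,0,0,0,0,2,3,1,0,4,4,2,0,3,2,0,2,4,0,3,0,0,0,3,0,0,0,1,0,0,0,0,2,2,0,0,0,0,0,0,5,0,0,3,0,2,2]
Step 13: delete fw at [11, 14, 20, 24, 41] -> counters=[0,0,0,0,0,0,2,3,1,0,4,3,2,0,2,2,0,2,4,0,2,0,0,0,2,0,0,0,1,0,0,0,0,2,2,0,0,0,0,0,0,4,0,0,3,0,2,2]
Step 14: delete k at [6, 18, 33, 41, 46] -> counters=[0,0,0,0,0,0,1,3,1,0,4,3,2,0,2,2,0,2,3,0,2,0,0,0,2,0,0,0,1,0,0,0,0,1,2,0,0,0,0,0,0,3,0,0,3,0,1,2]
Step 15: delete mwv at [7, 8, 11, 28, 44] -> counters=[0,0,0,0,0,0,1,2,0,0,4,2,2,0,2,2,0,2,3,0,2,0,0,0,2,0,0,0,0,0,0,0,0,1,2,0,0,0,0,0,0,3,0,0,2,0,1,2]
Step 16: insert fw at [11, 14, 20, 24, 41] -> counters=[0,0,0,0,0,0,1,2,0,0,4,3,2,0,3,2,0,2,3,0,3,0,0,0,3,0,0,0,0,0,0,0,0,1,2,0,0,0,0,0,0,4,0,0,2,0,1,2]
Final counters=[0,0,0,0,0,0,1,2,0,0,4,3,2,0,3,2,0,2,3,0,3,0,0,0,3,0,0,0,0,0,0,0,0,1,2,0,0,0,0,0,0,4,0,0,2,0,1,2] -> counters[44]=2

Answer: 2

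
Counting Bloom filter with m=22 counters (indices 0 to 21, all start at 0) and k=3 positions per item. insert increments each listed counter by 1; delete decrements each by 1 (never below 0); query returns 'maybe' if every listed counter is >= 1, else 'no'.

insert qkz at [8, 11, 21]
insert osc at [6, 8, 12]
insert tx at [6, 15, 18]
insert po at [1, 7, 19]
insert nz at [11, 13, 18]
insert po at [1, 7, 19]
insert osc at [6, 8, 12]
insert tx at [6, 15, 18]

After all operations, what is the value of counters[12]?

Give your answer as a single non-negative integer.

Step 1: insert qkz at [8, 11, 21] -> counters=[0,0,0,0,0,0,0,0,1,0,0,1,0,0,0,0,0,0,0,0,0,1]
Step 2: insert osc at [6, 8, 12] -> counters=[0,0,0,0,0,0,1,0,2,0,0,1,1,0,0,0,0,0,0,0,0,1]
Step 3: insert tx at [6, 15, 18] -> counters=[0,0,0,0,0,0,2,0,2,0,0,1,1,0,0,1,0,0,1,0,0,1]
Step 4: insert po at [1, 7, 19] -> counters=[0,1,0,0,0,0,2,1,2,0,0,1,1,0,0,1,0,0,1,1,0,1]
Step 5: insert nz at [11, 13, 18] -> counters=[0,1,0,0,0,0,2,1,2,0,0,2,1,1,0,1,0,0,2,1,0,1]
Step 6: insert po at [1, 7, 19] -> counters=[0,2,0,0,0,0,2,2,2,0,0,2,1,1,0,1,0,0,2,2,0,1]
Step 7: insert osc at [6, 8, 12] -> counters=[0,2,0,0,0,0,3,2,3,0,0,2,2,1,0,1,0,0,2,2,0,1]
Step 8: insert tx at [6, 15, 18] -> counters=[0,2,0,0,0,0,4,2,3,0,0,2,2,1,0,2,0,0,3,2,0,1]
Final counters=[0,2,0,0,0,0,4,2,3,0,0,2,2,1,0,2,0,0,3,2,0,1] -> counters[12]=2

Answer: 2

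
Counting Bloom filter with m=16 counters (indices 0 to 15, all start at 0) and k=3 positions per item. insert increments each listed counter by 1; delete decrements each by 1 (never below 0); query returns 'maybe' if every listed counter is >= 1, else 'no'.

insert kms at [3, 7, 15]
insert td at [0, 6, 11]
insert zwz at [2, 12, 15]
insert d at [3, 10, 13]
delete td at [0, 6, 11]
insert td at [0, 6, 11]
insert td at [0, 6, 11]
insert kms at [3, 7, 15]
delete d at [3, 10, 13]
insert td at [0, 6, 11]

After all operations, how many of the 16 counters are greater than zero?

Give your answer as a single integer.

Answer: 8

Derivation:
Step 1: insert kms at [3, 7, 15] -> counters=[0,0,0,1,0,0,0,1,0,0,0,0,0,0,0,1]
Step 2: insert td at [0, 6, 11] -> counters=[1,0,0,1,0,0,1,1,0,0,0,1,0,0,0,1]
Step 3: insert zwz at [2, 12, 15] -> counters=[1,0,1,1,0,0,1,1,0,0,0,1,1,0,0,2]
Step 4: insert d at [3, 10, 13] -> counters=[1,0,1,2,0,0,1,1,0,0,1,1,1,1,0,2]
Step 5: delete td at [0, 6, 11] -> counters=[0,0,1,2,0,0,0,1,0,0,1,0,1,1,0,2]
Step 6: insert td at [0, 6, 11] -> counters=[1,0,1,2,0,0,1,1,0,0,1,1,1,1,0,2]
Step 7: insert td at [0, 6, 11] -> counters=[2,0,1,2,0,0,2,1,0,0,1,2,1,1,0,2]
Step 8: insert kms at [3, 7, 15] -> counters=[2,0,1,3,0,0,2,2,0,0,1,2,1,1,0,3]
Step 9: delete d at [3, 10, 13] -> counters=[2,0,1,2,0,0,2,2,0,0,0,2,1,0,0,3]
Step 10: insert td at [0, 6, 11] -> counters=[3,0,1,2,0,0,3,2,0,0,0,3,1,0,0,3]
Final counters=[3,0,1,2,0,0,3,2,0,0,0,3,1,0,0,3] -> 8 nonzero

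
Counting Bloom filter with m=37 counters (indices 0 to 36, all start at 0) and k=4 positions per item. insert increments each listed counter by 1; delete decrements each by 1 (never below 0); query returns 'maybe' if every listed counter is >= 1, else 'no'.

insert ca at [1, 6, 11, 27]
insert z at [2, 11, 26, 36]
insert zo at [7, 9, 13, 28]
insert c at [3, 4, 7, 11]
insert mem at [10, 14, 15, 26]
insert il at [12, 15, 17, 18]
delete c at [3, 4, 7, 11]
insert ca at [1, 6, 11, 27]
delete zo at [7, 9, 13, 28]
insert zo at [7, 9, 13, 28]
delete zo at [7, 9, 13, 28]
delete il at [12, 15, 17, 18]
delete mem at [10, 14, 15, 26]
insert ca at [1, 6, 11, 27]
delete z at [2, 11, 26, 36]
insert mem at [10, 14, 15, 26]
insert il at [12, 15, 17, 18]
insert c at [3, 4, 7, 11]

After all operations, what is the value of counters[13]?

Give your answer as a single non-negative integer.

Step 1: insert ca at [1, 6, 11, 27] -> counters=[0,1,0,0,0,0,1,0,0,0,0,1,0,0,0,0,0,0,0,0,0,0,0,0,0,0,0,1,0,0,0,0,0,0,0,0,0]
Step 2: insert z at [2, 11, 26, 36] -> counters=[0,1,1,0,0,0,1,0,0,0,0,2,0,0,0,0,0,0,0,0,0,0,0,0,0,0,1,1,0,0,0,0,0,0,0,0,1]
Step 3: insert zo at [7, 9, 13, 28] -> counters=[0,1,1,0,0,0,1,1,0,1,0,2,0,1,0,0,0,0,0,0,0,0,0,0,0,0,1,1,1,0,0,0,0,0,0,0,1]
Step 4: insert c at [3, 4, 7, 11] -> counters=[0,1,1,1,1,0,1,2,0,1,0,3,0,1,0,0,0,0,0,0,0,0,0,0,0,0,1,1,1,0,0,0,0,0,0,0,1]
Step 5: insert mem at [10, 14, 15, 26] -> counters=[0,1,1,1,1,0,1,2,0,1,1,3,0,1,1,1,0,0,0,0,0,0,0,0,0,0,2,1,1,0,0,0,0,0,0,0,1]
Step 6: insert il at [12, 15, 17, 18] -> counters=[0,1,1,1,1,0,1,2,0,1,1,3,1,1,1,2,0,1,1,0,0,0,0,0,0,0,2,1,1,0,0,0,0,0,0,0,1]
Step 7: delete c at [3, 4, 7, 11] -> counters=[0,1,1,0,0,0,1,1,0,1,1,2,1,1,1,2,0,1,1,0,0,0,0,0,0,0,2,1,1,0,0,0,0,0,0,0,1]
Step 8: insert ca at [1, 6, 11, 27] -> counters=[0,2,1,0,0,0,2,1,0,1,1,3,1,1,1,2,0,1,1,0,0,0,0,0,0,0,2,2,1,0,0,0,0,0,0,0,1]
Step 9: delete zo at [7, 9, 13, 28] -> counters=[0,2,1,0,0,0,2,0,0,0,1,3,1,0,1,2,0,1,1,0,0,0,0,0,0,0,2,2,0,0,0,0,0,0,0,0,1]
Step 10: insert zo at [7, 9, 13, 28] -> counters=[0,2,1,0,0,0,2,1,0,1,1,3,1,1,1,2,0,1,1,0,0,0,0,0,0,0,2,2,1,0,0,0,0,0,0,0,1]
Step 11: delete zo at [7, 9, 13, 28] -> counters=[0,2,1,0,0,0,2,0,0,0,1,3,1,0,1,2,0,1,1,0,0,0,0,0,0,0,2,2,0,0,0,0,0,0,0,0,1]
Step 12: delete il at [12, 15, 17, 18] -> counters=[0,2,1,0,0,0,2,0,0,0,1,3,0,0,1,1,0,0,0,0,0,0,0,0,0,0,2,2,0,0,0,0,0,0,0,0,1]
Step 13: delete mem at [10, 14, 15, 26] -> counters=[0,2,1,0,0,0,2,0,0,0,0,3,0,0,0,0,0,0,0,0,0,0,0,0,0,0,1,2,0,0,0,0,0,0,0,0,1]
Step 14: insert ca at [1, 6, 11, 27] -> counters=[0,3,1,0,0,0,3,0,0,0,0,4,0,0,0,0,0,0,0,0,0,0,0,0,0,0,1,3,0,0,0,0,0,0,0,0,1]
Step 15: delete z at [2, 11, 26, 36] -> counters=[0,3,0,0,0,0,3,0,0,0,0,3,0,0,0,0,0,0,0,0,0,0,0,0,0,0,0,3,0,0,0,0,0,0,0,0,0]
Step 16: insert mem at [10, 14, 15, 26] -> counters=[0,3,0,0,0,0,3,0,0,0,1,3,0,0,1,1,0,0,0,0,0,0,0,0,0,0,1,3,0,0,0,0,0,0,0,0,0]
Step 17: insert il at [12, 15, 17, 18] -> counters=[0,3,0,0,0,0,3,0,0,0,1,3,1,0,1,2,0,1,1,0,0,0,0,0,0,0,1,3,0,0,0,0,0,0,0,0,0]
Step 18: insert c at [3, 4, 7, 11] -> counters=[0,3,0,1,1,0,3,1,0,0,1,4,1,0,1,2,0,1,1,0,0,0,0,0,0,0,1,3,0,0,0,0,0,0,0,0,0]
Final counters=[0,3,0,1,1,0,3,1,0,0,1,4,1,0,1,2,0,1,1,0,0,0,0,0,0,0,1,3,0,0,0,0,0,0,0,0,0] -> counters[13]=0

Answer: 0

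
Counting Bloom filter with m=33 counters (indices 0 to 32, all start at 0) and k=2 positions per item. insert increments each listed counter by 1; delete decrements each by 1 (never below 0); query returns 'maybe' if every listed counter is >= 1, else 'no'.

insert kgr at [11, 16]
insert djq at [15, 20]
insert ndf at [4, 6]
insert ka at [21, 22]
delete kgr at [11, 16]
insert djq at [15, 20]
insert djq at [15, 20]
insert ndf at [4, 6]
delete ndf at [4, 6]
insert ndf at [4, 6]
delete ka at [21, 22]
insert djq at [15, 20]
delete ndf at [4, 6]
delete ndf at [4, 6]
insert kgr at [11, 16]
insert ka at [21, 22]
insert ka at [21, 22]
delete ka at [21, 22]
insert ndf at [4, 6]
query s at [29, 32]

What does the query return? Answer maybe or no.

Answer: no

Derivation:
Step 1: insert kgr at [11, 16] -> counters=[0,0,0,0,0,0,0,0,0,0,0,1,0,0,0,0,1,0,0,0,0,0,0,0,0,0,0,0,0,0,0,0,0]
Step 2: insert djq at [15, 20] -> counters=[0,0,0,0,0,0,0,0,0,0,0,1,0,0,0,1,1,0,0,0,1,0,0,0,0,0,0,0,0,0,0,0,0]
Step 3: insert ndf at [4, 6] -> counters=[0,0,0,0,1,0,1,0,0,0,0,1,0,0,0,1,1,0,0,0,1,0,0,0,0,0,0,0,0,0,0,0,0]
Step 4: insert ka at [21, 22] -> counters=[0,0,0,0,1,0,1,0,0,0,0,1,0,0,0,1,1,0,0,0,1,1,1,0,0,0,0,0,0,0,0,0,0]
Step 5: delete kgr at [11, 16] -> counters=[0,0,0,0,1,0,1,0,0,0,0,0,0,0,0,1,0,0,0,0,1,1,1,0,0,0,0,0,0,0,0,0,0]
Step 6: insert djq at [15, 20] -> counters=[0,0,0,0,1,0,1,0,0,0,0,0,0,0,0,2,0,0,0,0,2,1,1,0,0,0,0,0,0,0,0,0,0]
Step 7: insert djq at [15, 20] -> counters=[0,0,0,0,1,0,1,0,0,0,0,0,0,0,0,3,0,0,0,0,3,1,1,0,0,0,0,0,0,0,0,0,0]
Step 8: insert ndf at [4, 6] -> counters=[0,0,0,0,2,0,2,0,0,0,0,0,0,0,0,3,0,0,0,0,3,1,1,0,0,0,0,0,0,0,0,0,0]
Step 9: delete ndf at [4, 6] -> counters=[0,0,0,0,1,0,1,0,0,0,0,0,0,0,0,3,0,0,0,0,3,1,1,0,0,0,0,0,0,0,0,0,0]
Step 10: insert ndf at [4, 6] -> counters=[0,0,0,0,2,0,2,0,0,0,0,0,0,0,0,3,0,0,0,0,3,1,1,0,0,0,0,0,0,0,0,0,0]
Step 11: delete ka at [21, 22] -> counters=[0,0,0,0,2,0,2,0,0,0,0,0,0,0,0,3,0,0,0,0,3,0,0,0,0,0,0,0,0,0,0,0,0]
Step 12: insert djq at [15, 20] -> counters=[0,0,0,0,2,0,2,0,0,0,0,0,0,0,0,4,0,0,0,0,4,0,0,0,0,0,0,0,0,0,0,0,0]
Step 13: delete ndf at [4, 6] -> counters=[0,0,0,0,1,0,1,0,0,0,0,0,0,0,0,4,0,0,0,0,4,0,0,0,0,0,0,0,0,0,0,0,0]
Step 14: delete ndf at [4, 6] -> counters=[0,0,0,0,0,0,0,0,0,0,0,0,0,0,0,4,0,0,0,0,4,0,0,0,0,0,0,0,0,0,0,0,0]
Step 15: insert kgr at [11, 16] -> counters=[0,0,0,0,0,0,0,0,0,0,0,1,0,0,0,4,1,0,0,0,4,0,0,0,0,0,0,0,0,0,0,0,0]
Step 16: insert ka at [21, 22] -> counters=[0,0,0,0,0,0,0,0,0,0,0,1,0,0,0,4,1,0,0,0,4,1,1,0,0,0,0,0,0,0,0,0,0]
Step 17: insert ka at [21, 22] -> counters=[0,0,0,0,0,0,0,0,0,0,0,1,0,0,0,4,1,0,0,0,4,2,2,0,0,0,0,0,0,0,0,0,0]
Step 18: delete ka at [21, 22] -> counters=[0,0,0,0,0,0,0,0,0,0,0,1,0,0,0,4,1,0,0,0,4,1,1,0,0,0,0,0,0,0,0,0,0]
Step 19: insert ndf at [4, 6] -> counters=[0,0,0,0,1,0,1,0,0,0,0,1,0,0,0,4,1,0,0,0,4,1,1,0,0,0,0,0,0,0,0,0,0]
Query s: check counters[29]=0 counters[32]=0 -> no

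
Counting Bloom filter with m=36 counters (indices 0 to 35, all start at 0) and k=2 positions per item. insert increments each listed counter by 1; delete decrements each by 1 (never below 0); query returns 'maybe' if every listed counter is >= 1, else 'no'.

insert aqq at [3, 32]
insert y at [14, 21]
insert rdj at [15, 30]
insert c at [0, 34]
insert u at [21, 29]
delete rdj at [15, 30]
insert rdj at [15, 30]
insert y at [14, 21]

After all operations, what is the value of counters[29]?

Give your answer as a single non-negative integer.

Answer: 1

Derivation:
Step 1: insert aqq at [3, 32] -> counters=[0,0,0,1,0,0,0,0,0,0,0,0,0,0,0,0,0,0,0,0,0,0,0,0,0,0,0,0,0,0,0,0,1,0,0,0]
Step 2: insert y at [14, 21] -> counters=[0,0,0,1,0,0,0,0,0,0,0,0,0,0,1,0,0,0,0,0,0,1,0,0,0,0,0,0,0,0,0,0,1,0,0,0]
Step 3: insert rdj at [15, 30] -> counters=[0,0,0,1,0,0,0,0,0,0,0,0,0,0,1,1,0,0,0,0,0,1,0,0,0,0,0,0,0,0,1,0,1,0,0,0]
Step 4: insert c at [0, 34] -> counters=[1,0,0,1,0,0,0,0,0,0,0,0,0,0,1,1,0,0,0,0,0,1,0,0,0,0,0,0,0,0,1,0,1,0,1,0]
Step 5: insert u at [21, 29] -> counters=[1,0,0,1,0,0,0,0,0,0,0,0,0,0,1,1,0,0,0,0,0,2,0,0,0,0,0,0,0,1,1,0,1,0,1,0]
Step 6: delete rdj at [15, 30] -> counters=[1,0,0,1,0,0,0,0,0,0,0,0,0,0,1,0,0,0,0,0,0,2,0,0,0,0,0,0,0,1,0,0,1,0,1,0]
Step 7: insert rdj at [15, 30] -> counters=[1,0,0,1,0,0,0,0,0,0,0,0,0,0,1,1,0,0,0,0,0,2,0,0,0,0,0,0,0,1,1,0,1,0,1,0]
Step 8: insert y at [14, 21] -> counters=[1,0,0,1,0,0,0,0,0,0,0,0,0,0,2,1,0,0,0,0,0,3,0,0,0,0,0,0,0,1,1,0,1,0,1,0]
Final counters=[1,0,0,1,0,0,0,0,0,0,0,0,0,0,2,1,0,0,0,0,0,3,0,0,0,0,0,0,0,1,1,0,1,0,1,0] -> counters[29]=1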